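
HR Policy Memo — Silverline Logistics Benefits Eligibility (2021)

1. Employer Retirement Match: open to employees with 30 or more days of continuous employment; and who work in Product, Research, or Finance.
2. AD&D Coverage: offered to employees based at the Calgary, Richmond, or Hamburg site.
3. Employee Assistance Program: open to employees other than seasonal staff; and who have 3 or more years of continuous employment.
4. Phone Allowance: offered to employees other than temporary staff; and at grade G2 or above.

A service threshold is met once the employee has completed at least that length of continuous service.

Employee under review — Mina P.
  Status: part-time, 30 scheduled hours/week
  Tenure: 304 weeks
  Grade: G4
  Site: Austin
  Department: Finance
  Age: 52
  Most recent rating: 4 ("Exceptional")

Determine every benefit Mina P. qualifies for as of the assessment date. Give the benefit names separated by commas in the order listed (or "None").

Employer Retirement Match — service 304 weeks ≥ 30 days ✓; dept Finance ✓ → eligible.
AD&D Coverage — site Austin ✗ (not Calgary, Richmond, or Hamburg) → not eligible.
Employee Assistance Program — status part-time ✓ (not excluded); service 304 weeks ≥ 3 years (≈1095 days) ✓ → eligible.
Phone Allowance — status part-time ✓ (not excluded); grade G4 ≥ G2 ✓ → eligible.

Employer Retirement Match, Employee Assistance Program, Phone Allowance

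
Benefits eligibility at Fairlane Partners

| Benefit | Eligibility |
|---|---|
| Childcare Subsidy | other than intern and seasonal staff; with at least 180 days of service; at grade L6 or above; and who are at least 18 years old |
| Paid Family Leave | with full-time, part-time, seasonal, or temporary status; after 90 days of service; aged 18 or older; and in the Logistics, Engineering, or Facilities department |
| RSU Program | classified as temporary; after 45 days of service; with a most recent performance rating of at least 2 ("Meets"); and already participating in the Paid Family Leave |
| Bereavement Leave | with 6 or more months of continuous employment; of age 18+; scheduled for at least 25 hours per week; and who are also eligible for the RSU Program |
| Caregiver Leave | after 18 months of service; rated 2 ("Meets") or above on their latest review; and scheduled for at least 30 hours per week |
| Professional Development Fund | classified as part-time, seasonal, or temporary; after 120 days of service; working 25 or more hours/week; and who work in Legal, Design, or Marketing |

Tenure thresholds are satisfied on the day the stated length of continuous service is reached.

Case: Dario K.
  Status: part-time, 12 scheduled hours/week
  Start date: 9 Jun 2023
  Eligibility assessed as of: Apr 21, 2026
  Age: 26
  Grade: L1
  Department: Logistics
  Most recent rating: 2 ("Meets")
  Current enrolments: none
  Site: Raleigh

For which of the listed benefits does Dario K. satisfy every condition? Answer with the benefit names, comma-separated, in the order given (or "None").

Paid Family Leave

Service from 9 Jun 2023 to Apr 21, 2026: 1047 days.
Childcare Subsidy — status part-time ✓ (not excluded); service 1047 days ≥ 180 days ✓; grade L1 < L6 ✗ → not eligible.
Paid Family Leave — status part-time ✓; service 1047 days ≥ 90 days ✓; age 26 ≥ 18 ✓; dept Logistics ✓ → eligible.
RSU Program — status part-time ✗ (requires temporary) → not eligible.
Bereavement Leave — service 1047 days ≥ 6 months (≈180 days) ✓; age 26 ≥ 18 ✓; 12 hrs/wk < 25 ✗ → not eligible.
Caregiver Leave — service 1047 days ≥ 18 months (≈540 days) ✓; rating 2 ≥ 2 ✓; 12 hrs/wk < 30 ✗ → not eligible.
Professional Development Fund — status part-time ✓; service 1047 days ≥ 120 days ✓; 12 hrs/wk < 25 ✗ → not eligible.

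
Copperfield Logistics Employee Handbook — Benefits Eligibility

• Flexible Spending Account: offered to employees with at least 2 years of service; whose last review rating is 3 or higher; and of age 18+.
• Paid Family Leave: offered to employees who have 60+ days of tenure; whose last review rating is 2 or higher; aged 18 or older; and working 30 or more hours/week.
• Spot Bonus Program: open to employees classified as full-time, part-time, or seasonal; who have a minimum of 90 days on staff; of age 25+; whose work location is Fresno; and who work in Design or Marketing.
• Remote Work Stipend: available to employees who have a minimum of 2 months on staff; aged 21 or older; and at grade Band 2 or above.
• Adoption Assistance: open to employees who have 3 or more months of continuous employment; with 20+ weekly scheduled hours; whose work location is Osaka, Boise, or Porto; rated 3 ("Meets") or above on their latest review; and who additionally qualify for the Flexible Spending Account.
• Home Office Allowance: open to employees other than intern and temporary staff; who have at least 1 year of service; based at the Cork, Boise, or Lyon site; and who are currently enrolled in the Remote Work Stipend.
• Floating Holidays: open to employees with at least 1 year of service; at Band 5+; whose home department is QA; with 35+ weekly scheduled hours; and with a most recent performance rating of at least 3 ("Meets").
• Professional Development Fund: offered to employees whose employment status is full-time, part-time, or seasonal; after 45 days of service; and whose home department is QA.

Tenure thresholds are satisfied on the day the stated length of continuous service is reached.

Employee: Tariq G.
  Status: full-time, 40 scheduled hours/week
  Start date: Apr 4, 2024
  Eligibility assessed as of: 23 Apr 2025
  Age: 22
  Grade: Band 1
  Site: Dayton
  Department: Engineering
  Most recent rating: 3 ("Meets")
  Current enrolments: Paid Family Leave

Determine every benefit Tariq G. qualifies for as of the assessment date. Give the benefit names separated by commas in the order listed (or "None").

Service from Apr 4, 2024 to 23 Apr 2025: 384 days.
Flexible Spending Account — service 384 days < 2 years (≈730 days) ✗ → not eligible.
Paid Family Leave — service 384 days ≥ 60 days ✓; rating 3 ≥ 2 ✓; age 22 ≥ 18 ✓; 40 hrs/wk ≥ 30 ✓ → eligible.
Spot Bonus Program — status full-time ✓; service 384 days ≥ 90 days ✓; age 22 < 25 ✗ → not eligible.
Remote Work Stipend — service 384 days ≥ 2 months (≈60 days) ✓; age 22 ≥ 21 ✓; grade Band 1 < Band 2 ✗ → not eligible.
Adoption Assistance — service 384 days ≥ 3 months (≈90 days) ✓; 40 hrs/wk ≥ 20 ✓; site Dayton ✗ (not Osaka, Boise, or Porto) → not eligible.
Home Office Allowance — status full-time ✓ (not excluded); service 384 days ≥ 1 year (≈365 days) ✓; site Dayton ✗ (not Cork, Boise, or Lyon) → not eligible.
Floating Holidays — service 384 days ≥ 1 year (≈365 days) ✓; grade Band 1 < Band 5 ✗ → not eligible.
Professional Development Fund — status full-time ✓; service 384 days ≥ 45 days ✓; dept Engineering ✗ → not eligible.

Paid Family Leave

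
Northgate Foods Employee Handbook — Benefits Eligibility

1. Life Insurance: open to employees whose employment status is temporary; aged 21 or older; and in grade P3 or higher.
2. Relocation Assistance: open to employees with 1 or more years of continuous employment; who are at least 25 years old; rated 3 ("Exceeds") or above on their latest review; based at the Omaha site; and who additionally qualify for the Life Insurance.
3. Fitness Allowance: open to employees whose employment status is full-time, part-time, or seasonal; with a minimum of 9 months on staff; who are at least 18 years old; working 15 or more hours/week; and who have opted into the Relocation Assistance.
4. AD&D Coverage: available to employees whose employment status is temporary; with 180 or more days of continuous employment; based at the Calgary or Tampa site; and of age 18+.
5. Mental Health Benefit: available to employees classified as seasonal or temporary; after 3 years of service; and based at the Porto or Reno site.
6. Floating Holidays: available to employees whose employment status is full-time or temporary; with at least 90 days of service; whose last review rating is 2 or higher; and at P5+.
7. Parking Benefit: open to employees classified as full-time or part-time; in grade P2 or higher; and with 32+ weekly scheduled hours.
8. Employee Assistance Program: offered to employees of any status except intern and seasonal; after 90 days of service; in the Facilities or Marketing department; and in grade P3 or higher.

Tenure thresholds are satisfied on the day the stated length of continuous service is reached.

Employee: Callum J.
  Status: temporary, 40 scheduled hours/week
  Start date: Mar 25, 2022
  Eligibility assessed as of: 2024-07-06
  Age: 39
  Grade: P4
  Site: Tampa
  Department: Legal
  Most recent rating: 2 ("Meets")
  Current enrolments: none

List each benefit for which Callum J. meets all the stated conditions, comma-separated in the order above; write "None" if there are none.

Life Insurance, AD&D Coverage

Service from Mar 25, 2022 to 2024-07-06: 834 days.
Life Insurance — status temporary ✓; age 39 ≥ 21 ✓; grade P4 ≥ P3 ✓ → eligible.
Relocation Assistance — service 834 days ≥ 1 year (≈365 days) ✓; age 39 ≥ 25 ✓; rating 2 < 3 ✗ → not eligible.
Fitness Allowance — status temporary ✗ (requires full-time, part-time, or seasonal) → not eligible.
AD&D Coverage — status temporary ✓; service 834 days ≥ 180 days ✓; site Tampa ✓; age 39 ≥ 18 ✓ → eligible.
Mental Health Benefit — status temporary ✓; service 834 days < 3 years (≈1095 days) ✗ → not eligible.
Floating Holidays — status temporary ✓; service 834 days ≥ 90 days ✓; rating 2 ≥ 2 ✓; grade P4 < P5 ✗ → not eligible.
Parking Benefit — status temporary ✗ (requires full-time or part-time) → not eligible.
Employee Assistance Program — status temporary ✓ (not excluded); service 834 days ≥ 90 days ✓; dept Legal ✗ → not eligible.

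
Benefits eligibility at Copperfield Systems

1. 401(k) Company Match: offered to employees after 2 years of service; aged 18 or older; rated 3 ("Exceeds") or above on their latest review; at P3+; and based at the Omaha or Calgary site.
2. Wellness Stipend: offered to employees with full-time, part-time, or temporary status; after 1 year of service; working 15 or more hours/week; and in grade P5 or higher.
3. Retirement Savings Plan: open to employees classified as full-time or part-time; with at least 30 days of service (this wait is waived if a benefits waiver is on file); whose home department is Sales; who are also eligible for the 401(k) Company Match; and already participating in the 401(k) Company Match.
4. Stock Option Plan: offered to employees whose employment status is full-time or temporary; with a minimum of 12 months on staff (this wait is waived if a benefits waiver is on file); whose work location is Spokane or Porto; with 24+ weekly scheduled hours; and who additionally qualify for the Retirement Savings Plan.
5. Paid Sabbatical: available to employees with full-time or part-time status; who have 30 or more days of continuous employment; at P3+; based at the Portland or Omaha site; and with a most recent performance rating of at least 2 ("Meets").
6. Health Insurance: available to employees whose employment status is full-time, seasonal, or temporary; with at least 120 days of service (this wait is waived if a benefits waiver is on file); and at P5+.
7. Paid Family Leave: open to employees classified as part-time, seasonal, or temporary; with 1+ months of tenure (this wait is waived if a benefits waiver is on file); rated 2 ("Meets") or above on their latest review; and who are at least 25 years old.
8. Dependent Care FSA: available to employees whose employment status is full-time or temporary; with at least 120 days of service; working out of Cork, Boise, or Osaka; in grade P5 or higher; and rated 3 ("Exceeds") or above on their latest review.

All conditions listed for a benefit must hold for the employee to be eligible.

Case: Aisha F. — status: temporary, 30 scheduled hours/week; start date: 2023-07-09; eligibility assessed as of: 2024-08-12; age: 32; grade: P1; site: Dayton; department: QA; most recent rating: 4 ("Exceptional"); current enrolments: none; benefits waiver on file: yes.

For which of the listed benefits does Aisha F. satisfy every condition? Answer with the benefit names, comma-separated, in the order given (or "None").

Service from 2023-07-09 to 2024-08-12: 400 days.
401(k) Company Match — service 400 days < 2 years (≈730 days) ✗ → not eligible.
Wellness Stipend — status temporary ✓; service 400 days ≥ 1 year (≈365 days) ✓; 30 hrs/wk ≥ 15 ✓; grade P1 < P5 ✗ → not eligible.
Retirement Savings Plan — status temporary ✗ (requires full-time or part-time) → not eligible.
Stock Option Plan — status temporary ✓; benefits waiver on file ✓; site Dayton ✗ (not Spokane or Porto) → not eligible.
Paid Sabbatical — status temporary ✗ (requires full-time or part-time) → not eligible.
Health Insurance — status temporary ✓; benefits waiver on file ✓; grade P1 < P5 ✗ → not eligible.
Paid Family Leave — status temporary ✓; benefits waiver on file ✓; rating 4 ≥ 2 ✓; age 32 ≥ 25 ✓ → eligible.
Dependent Care FSA — status temporary ✓; service 400 days ≥ 120 days ✓; site Dayton ✗ (not Cork, Boise, or Osaka) → not eligible.

Paid Family Leave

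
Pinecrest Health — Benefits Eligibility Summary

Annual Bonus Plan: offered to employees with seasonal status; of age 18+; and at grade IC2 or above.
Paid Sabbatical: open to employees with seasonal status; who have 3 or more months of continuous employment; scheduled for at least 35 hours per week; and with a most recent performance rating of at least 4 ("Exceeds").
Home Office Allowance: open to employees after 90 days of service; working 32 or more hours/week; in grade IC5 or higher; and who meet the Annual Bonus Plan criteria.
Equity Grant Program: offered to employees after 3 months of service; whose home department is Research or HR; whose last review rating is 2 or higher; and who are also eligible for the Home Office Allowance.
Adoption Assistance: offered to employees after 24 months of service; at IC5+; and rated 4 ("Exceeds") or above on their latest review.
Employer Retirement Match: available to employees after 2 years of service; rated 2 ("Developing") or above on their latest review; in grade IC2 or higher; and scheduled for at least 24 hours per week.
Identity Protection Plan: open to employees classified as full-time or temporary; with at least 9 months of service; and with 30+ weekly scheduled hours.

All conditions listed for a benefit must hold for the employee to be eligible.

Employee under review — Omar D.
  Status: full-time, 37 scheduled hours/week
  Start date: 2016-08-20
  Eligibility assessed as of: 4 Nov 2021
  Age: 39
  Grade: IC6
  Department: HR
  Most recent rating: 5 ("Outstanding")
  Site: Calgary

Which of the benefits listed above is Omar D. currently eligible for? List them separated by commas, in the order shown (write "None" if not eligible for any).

Service from 2016-08-20 to 4 Nov 2021: 1902 days.
Annual Bonus Plan — status full-time ✗ (requires seasonal) → not eligible.
Paid Sabbatical — status full-time ✗ (requires seasonal) → not eligible.
Home Office Allowance — service 1902 days ≥ 90 days ✓; 37 hrs/wk ≥ 32 ✓; grade IC6 ≥ IC5 ✓; not eligible for Annual Bonus Plan ✗ → not eligible.
Equity Grant Program — service 1902 days ≥ 3 months (≈90 days) ✓; dept HR ✓; rating 5 ≥ 2 ✓; not eligible for Home Office Allowance ✗ → not eligible.
Adoption Assistance — service 1902 days ≥ 24 months (≈720 days) ✓; grade IC6 ≥ IC5 ✓; rating 5 ≥ 4 ✓ → eligible.
Employer Retirement Match — service 1902 days ≥ 2 years (≈730 days) ✓; rating 5 ≥ 2 ✓; grade IC6 ≥ IC2 ✓; 37 hrs/wk ≥ 24 ✓ → eligible.
Identity Protection Plan — status full-time ✓; service 1902 days ≥ 9 months (≈270 days) ✓; 37 hrs/wk ≥ 30 ✓ → eligible.

Adoption Assistance, Employer Retirement Match, Identity Protection Plan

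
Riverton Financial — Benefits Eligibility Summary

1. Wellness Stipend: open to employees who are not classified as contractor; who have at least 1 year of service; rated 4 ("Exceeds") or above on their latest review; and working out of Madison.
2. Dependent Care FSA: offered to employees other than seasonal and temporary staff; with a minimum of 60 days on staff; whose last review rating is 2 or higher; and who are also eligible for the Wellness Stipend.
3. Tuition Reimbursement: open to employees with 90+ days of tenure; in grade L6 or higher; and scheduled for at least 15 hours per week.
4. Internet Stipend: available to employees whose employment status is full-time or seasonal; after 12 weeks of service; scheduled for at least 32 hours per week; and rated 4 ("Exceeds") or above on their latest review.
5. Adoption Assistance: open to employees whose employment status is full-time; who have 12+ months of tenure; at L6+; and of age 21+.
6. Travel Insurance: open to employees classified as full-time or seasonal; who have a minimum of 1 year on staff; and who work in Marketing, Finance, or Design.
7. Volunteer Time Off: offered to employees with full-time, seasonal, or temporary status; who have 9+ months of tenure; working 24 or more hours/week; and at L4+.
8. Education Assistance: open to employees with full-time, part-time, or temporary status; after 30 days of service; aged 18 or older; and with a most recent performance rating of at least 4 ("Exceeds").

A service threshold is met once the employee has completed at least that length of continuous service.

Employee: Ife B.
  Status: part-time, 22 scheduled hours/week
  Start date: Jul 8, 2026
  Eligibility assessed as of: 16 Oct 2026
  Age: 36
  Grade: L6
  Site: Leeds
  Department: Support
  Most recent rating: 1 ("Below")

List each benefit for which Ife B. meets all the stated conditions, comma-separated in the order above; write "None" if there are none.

Tuition Reimbursement

Service from Jul 8, 2026 to 16 Oct 2026: 100 days.
Wellness Stipend — status part-time ✓ (not excluded); service 100 days < 1 year (≈365 days) ✗ → not eligible.
Dependent Care FSA — status part-time ✓ (not excluded); service 100 days ≥ 60 days ✓; rating 1 < 2 ✗ → not eligible.
Tuition Reimbursement — service 100 days ≥ 90 days ✓; grade L6 ≥ L6 ✓; 22 hrs/wk ≥ 15 ✓ → eligible.
Internet Stipend — status part-time ✗ (requires full-time or seasonal) → not eligible.
Adoption Assistance — status part-time ✗ (requires full-time) → not eligible.
Travel Insurance — status part-time ✗ (requires full-time or seasonal) → not eligible.
Volunteer Time Off — status part-time ✗ (requires full-time, seasonal, or temporary) → not eligible.
Education Assistance — status part-time ✓; service 100 days ≥ 30 days ✓; age 36 ≥ 18 ✓; rating 1 < 4 ✗ → not eligible.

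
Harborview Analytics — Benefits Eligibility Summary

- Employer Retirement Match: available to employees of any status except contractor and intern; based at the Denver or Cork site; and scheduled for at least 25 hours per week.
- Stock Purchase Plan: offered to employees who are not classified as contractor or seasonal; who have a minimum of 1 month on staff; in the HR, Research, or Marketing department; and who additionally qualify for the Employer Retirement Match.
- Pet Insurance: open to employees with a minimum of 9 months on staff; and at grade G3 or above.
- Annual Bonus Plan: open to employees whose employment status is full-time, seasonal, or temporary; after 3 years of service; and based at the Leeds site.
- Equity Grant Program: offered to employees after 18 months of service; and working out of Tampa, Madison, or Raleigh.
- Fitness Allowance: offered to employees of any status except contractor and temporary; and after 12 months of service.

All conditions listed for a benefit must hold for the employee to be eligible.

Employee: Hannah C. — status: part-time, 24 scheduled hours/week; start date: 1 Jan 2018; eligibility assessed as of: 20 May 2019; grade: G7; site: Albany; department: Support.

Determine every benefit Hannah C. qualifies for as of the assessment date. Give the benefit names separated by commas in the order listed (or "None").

Service from 1 Jan 2018 to 20 May 2019: 504 days.
Employer Retirement Match — status part-time ✓ (not excluded); site Albany ✗ (not Denver or Cork) → not eligible.
Stock Purchase Plan — status part-time ✓ (not excluded); service 504 days ≥ 1 month (≈30 days) ✓; dept Support ✗ → not eligible.
Pet Insurance — service 504 days ≥ 9 months (≈270 days) ✓; grade G7 ≥ G3 ✓ → eligible.
Annual Bonus Plan — status part-time ✗ (requires full-time, seasonal, or temporary) → not eligible.
Equity Grant Program — service 504 days < 18 months (≈540 days) ✗ → not eligible.
Fitness Allowance — status part-time ✓ (not excluded); service 504 days ≥ 12 months (≈360 days) ✓ → eligible.

Pet Insurance, Fitness Allowance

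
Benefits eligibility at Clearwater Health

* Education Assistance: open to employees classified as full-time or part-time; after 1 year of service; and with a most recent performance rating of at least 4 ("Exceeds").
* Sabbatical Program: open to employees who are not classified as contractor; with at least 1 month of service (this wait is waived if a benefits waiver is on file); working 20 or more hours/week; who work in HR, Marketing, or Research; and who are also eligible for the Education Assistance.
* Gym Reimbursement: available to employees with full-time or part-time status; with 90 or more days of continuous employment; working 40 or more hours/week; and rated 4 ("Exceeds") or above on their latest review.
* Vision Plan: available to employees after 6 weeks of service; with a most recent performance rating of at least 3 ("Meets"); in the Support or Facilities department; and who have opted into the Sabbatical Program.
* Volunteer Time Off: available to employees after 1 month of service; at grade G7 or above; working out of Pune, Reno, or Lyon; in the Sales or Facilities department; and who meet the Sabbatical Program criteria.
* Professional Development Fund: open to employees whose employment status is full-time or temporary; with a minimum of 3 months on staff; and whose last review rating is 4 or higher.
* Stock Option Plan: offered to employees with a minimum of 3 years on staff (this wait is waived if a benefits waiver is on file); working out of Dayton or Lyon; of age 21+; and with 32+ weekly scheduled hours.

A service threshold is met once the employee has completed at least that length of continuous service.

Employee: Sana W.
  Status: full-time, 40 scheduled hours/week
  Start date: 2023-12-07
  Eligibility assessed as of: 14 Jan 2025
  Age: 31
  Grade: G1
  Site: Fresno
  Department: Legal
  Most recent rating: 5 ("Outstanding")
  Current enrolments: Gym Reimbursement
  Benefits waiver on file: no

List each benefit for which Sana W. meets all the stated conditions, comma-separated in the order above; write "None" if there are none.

Education Assistance, Gym Reimbursement, Professional Development Fund

Service from 2023-12-07 to 14 Jan 2025: 404 days.
Education Assistance — status full-time ✓; service 404 days ≥ 1 year (≈365 days) ✓; rating 5 ≥ 4 ✓ → eligible.
Sabbatical Program — status full-time ✓ (not excluded); no waiver, service 404 days ≥ 1 month (≈30 days) ✓; 40 hrs/wk ≥ 20 ✓; dept Legal ✗ → not eligible.
Gym Reimbursement — status full-time ✓; service 404 days ≥ 90 days ✓; 40 hrs/wk ≥ 40 ✓; rating 5 ≥ 4 ✓ → eligible.
Vision Plan — service 404 days ≥ 6 weeks (≈42 days) ✓; rating 5 ≥ 3 ✓; dept Legal ✗ → not eligible.
Volunteer Time Off — service 404 days ≥ 1 month (≈30 days) ✓; grade G1 < G7 ✗ → not eligible.
Professional Development Fund — status full-time ✓; service 404 days ≥ 3 months (≈90 days) ✓; rating 5 ≥ 4 ✓ → eligible.
Stock Option Plan — no waiver, service 404 days < 3 years (≈1095 days) ✗ → not eligible.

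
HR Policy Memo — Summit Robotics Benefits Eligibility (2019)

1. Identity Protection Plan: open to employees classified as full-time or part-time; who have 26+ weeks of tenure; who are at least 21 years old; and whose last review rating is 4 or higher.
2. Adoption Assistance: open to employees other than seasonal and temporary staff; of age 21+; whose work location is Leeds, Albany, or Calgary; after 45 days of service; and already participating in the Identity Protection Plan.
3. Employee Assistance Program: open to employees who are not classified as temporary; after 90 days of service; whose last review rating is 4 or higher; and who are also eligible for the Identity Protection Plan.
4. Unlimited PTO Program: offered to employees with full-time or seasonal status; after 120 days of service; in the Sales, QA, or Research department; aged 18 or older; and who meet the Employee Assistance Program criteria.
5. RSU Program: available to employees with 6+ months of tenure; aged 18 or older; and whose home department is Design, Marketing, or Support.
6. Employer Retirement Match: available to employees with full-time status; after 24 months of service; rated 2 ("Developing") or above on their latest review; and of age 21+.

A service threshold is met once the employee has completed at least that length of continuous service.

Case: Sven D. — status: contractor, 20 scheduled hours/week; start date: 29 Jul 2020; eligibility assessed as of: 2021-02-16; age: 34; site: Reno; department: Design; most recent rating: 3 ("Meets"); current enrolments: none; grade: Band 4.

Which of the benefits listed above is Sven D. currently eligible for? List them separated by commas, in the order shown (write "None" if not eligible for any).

RSU Program

Service from 29 Jul 2020 to 2021-02-16: 202 days.
Identity Protection Plan — status contractor ✗ (requires full-time or part-time) → not eligible.
Adoption Assistance — status contractor ✓ (not excluded); age 34 ≥ 21 ✓; site Reno ✗ (not Leeds, Albany, or Calgary) → not eligible.
Employee Assistance Program — status contractor ✓ (not excluded); service 202 days ≥ 90 days ✓; rating 3 < 4 ✗ → not eligible.
Unlimited PTO Program — status contractor ✗ (requires full-time or seasonal) → not eligible.
RSU Program — service 202 days ≥ 6 months (≈180 days) ✓; age 34 ≥ 18 ✓; dept Design ✓ → eligible.
Employer Retirement Match — status contractor ✗ (requires full-time) → not eligible.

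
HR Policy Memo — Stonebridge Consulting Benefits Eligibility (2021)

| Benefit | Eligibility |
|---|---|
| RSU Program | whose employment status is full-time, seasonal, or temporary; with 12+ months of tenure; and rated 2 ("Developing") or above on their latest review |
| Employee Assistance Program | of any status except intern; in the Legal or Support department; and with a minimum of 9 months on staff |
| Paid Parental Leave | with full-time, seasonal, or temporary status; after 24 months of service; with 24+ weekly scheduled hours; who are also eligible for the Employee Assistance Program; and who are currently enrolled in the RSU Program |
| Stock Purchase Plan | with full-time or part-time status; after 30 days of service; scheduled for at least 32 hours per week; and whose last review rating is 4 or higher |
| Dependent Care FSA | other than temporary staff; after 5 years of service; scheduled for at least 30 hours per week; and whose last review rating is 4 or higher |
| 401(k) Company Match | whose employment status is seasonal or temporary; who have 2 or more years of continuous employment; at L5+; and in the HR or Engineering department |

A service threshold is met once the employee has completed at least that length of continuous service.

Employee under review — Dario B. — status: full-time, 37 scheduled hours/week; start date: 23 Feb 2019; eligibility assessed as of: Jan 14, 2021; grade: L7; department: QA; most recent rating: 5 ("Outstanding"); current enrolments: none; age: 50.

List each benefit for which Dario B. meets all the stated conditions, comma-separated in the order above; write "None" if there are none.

Service from 23 Feb 2019 to Jan 14, 2021: 691 days.
RSU Program — status full-time ✓; service 691 days ≥ 12 months (≈360 days) ✓; rating 5 ≥ 2 ✓ → eligible.
Employee Assistance Program — status full-time ✓ (not excluded); dept QA ✗ → not eligible.
Paid Parental Leave — status full-time ✓; service 691 days < 24 months (≈720 days) ✗ → not eligible.
Stock Purchase Plan — status full-time ✓; service 691 days ≥ 30 days ✓; 37 hrs/wk ≥ 32 ✓; rating 5 ≥ 4 ✓ → eligible.
Dependent Care FSA — status full-time ✓ (not excluded); service 691 days < 5 years (≈1825 days) ✗ → not eligible.
401(k) Company Match — status full-time ✗ (requires seasonal or temporary) → not eligible.

RSU Program, Stock Purchase Plan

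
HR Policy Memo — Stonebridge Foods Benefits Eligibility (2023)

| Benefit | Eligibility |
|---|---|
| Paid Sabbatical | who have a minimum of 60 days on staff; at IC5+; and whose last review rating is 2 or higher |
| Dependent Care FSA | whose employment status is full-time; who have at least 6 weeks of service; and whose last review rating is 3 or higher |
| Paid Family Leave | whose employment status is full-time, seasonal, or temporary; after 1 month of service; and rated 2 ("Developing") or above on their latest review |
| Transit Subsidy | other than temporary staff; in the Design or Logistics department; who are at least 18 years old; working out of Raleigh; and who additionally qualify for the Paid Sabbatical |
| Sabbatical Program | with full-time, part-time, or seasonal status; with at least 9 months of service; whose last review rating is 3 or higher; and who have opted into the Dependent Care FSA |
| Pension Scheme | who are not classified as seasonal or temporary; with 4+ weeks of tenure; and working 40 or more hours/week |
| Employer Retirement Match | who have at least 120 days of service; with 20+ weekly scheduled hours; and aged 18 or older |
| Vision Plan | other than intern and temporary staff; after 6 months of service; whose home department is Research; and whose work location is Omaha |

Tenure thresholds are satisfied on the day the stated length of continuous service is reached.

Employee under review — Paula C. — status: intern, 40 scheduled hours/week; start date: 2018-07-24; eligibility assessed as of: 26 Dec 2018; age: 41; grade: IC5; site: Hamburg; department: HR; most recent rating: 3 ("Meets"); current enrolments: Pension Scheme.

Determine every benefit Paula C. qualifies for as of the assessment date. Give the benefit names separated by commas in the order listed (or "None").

Service from 2018-07-24 to 26 Dec 2018: 155 days.
Paid Sabbatical — service 155 days ≥ 60 days ✓; grade IC5 ≥ IC5 ✓; rating 3 ≥ 2 ✓ → eligible.
Dependent Care FSA — status intern ✗ (requires full-time) → not eligible.
Paid Family Leave — status intern ✗ (requires full-time, seasonal, or temporary) → not eligible.
Transit Subsidy — status intern ✓ (not excluded); dept HR ✗ → not eligible.
Sabbatical Program — status intern ✗ (requires full-time, part-time, or seasonal) → not eligible.
Pension Scheme — status intern ✓ (not excluded); service 155 days ≥ 4 weeks (≈28 days) ✓; 40 hrs/wk ≥ 40 ✓ → eligible.
Employer Retirement Match — service 155 days ≥ 120 days ✓; 40 hrs/wk ≥ 20 ✓; age 41 ≥ 18 ✓ → eligible.
Vision Plan — status intern ✗ (excluded) → not eligible.

Paid Sabbatical, Pension Scheme, Employer Retirement Match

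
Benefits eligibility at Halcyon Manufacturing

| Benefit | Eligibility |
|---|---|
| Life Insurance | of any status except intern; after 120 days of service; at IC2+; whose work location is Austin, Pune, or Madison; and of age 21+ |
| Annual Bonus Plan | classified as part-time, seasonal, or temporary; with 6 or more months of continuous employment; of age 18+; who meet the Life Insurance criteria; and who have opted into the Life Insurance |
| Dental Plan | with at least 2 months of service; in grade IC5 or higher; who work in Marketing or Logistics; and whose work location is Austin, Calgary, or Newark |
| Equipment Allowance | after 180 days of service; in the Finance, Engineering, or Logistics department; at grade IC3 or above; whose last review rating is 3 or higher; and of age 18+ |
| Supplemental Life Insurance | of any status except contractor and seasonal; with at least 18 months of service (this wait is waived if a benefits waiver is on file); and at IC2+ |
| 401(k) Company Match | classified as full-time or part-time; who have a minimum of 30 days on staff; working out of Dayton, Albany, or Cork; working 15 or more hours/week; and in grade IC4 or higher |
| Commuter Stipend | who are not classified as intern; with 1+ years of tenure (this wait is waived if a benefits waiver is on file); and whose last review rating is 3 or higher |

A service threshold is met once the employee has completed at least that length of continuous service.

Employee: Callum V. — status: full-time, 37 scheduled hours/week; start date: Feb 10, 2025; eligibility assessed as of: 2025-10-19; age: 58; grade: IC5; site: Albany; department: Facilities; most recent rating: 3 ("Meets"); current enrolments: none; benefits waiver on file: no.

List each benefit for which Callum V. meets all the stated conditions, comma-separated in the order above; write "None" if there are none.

401(k) Company Match

Service from Feb 10, 2025 to 2025-10-19: 251 days.
Life Insurance — status full-time ✓ (not excluded); service 251 days ≥ 120 days ✓; grade IC5 ≥ IC2 ✓; site Albany ✗ (not Austin, Pune, or Madison) → not eligible.
Annual Bonus Plan — status full-time ✗ (requires part-time, seasonal, or temporary) → not eligible.
Dental Plan — service 251 days ≥ 2 months (≈60 days) ✓; grade IC5 ≥ IC5 ✓; dept Facilities ✗ → not eligible.
Equipment Allowance — service 251 days ≥ 180 days ✓; dept Facilities ✗ → not eligible.
Supplemental Life Insurance — status full-time ✓ (not excluded); no waiver, service 251 days < 18 months (≈540 days) ✗ → not eligible.
401(k) Company Match — status full-time ✓; service 251 days ≥ 30 days ✓; site Albany ✓; 37 hrs/wk ≥ 15 ✓; grade IC5 ≥ IC4 ✓ → eligible.
Commuter Stipend — status full-time ✓ (not excluded); no waiver, service 251 days < 1 year (≈365 days) ✗ → not eligible.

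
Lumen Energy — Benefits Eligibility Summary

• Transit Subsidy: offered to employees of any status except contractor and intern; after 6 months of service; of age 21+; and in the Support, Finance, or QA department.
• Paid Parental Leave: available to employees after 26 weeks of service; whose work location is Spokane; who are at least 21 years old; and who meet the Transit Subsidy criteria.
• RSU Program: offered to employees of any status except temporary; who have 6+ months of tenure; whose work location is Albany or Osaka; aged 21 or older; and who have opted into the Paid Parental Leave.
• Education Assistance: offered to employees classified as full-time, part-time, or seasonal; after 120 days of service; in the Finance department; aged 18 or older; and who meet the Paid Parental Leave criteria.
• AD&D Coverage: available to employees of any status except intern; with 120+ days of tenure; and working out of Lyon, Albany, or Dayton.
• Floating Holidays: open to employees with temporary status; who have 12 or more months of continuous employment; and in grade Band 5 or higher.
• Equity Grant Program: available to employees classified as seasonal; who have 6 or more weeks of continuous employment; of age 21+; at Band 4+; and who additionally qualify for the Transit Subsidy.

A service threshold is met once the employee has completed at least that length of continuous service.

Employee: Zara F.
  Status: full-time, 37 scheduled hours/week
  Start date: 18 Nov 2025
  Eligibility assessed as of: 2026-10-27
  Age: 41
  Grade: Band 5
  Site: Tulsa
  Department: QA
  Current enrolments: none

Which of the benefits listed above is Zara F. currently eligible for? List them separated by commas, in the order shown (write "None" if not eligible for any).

Service from 18 Nov 2025 to 2026-10-27: 343 days.
Transit Subsidy — status full-time ✓ (not excluded); service 343 days ≥ 6 months (≈180 days) ✓; age 41 ≥ 21 ✓; dept QA ✓ → eligible.
Paid Parental Leave — service 343 days ≥ 26 weeks (≈182 days) ✓; site Tulsa ✗ (not Spokane) → not eligible.
RSU Program — status full-time ✓ (not excluded); service 343 days ≥ 6 months (≈180 days) ✓; site Tulsa ✗ (not Albany or Osaka) → not eligible.
Education Assistance — status full-time ✓; service 343 days ≥ 120 days ✓; dept QA ✗ → not eligible.
AD&D Coverage — status full-time ✓ (not excluded); service 343 days ≥ 120 days ✓; site Tulsa ✗ (not Lyon, Albany, or Dayton) → not eligible.
Floating Holidays — status full-time ✗ (requires temporary) → not eligible.
Equity Grant Program — status full-time ✗ (requires seasonal) → not eligible.

Transit Subsidy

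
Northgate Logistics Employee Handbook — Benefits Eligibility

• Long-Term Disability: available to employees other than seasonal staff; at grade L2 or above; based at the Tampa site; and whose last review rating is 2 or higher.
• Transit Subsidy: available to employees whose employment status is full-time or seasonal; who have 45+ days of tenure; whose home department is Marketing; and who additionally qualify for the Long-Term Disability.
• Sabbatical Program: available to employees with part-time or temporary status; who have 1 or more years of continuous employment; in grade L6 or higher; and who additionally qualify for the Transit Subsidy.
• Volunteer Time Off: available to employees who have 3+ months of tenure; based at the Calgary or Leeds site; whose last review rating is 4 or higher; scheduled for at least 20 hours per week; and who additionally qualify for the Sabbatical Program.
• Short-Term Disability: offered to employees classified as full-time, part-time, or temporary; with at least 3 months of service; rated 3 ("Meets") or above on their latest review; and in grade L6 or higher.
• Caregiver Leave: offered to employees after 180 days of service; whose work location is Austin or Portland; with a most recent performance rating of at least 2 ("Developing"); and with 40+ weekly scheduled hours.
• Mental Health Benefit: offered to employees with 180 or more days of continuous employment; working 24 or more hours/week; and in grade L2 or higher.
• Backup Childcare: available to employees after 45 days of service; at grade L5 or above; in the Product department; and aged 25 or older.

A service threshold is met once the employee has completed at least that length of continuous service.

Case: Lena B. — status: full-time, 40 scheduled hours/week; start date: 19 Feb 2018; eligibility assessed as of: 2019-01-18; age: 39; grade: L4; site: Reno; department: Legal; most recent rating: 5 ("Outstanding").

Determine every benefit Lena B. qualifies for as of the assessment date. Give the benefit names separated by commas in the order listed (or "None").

Mental Health Benefit

Service from 19 Feb 2018 to 2019-01-18: 333 days.
Long-Term Disability — status full-time ✓ (not excluded); grade L4 ≥ L2 ✓; site Reno ✗ (not Tampa) → not eligible.
Transit Subsidy — status full-time ✓; service 333 days ≥ 45 days ✓; dept Legal ✗ → not eligible.
Sabbatical Program — status full-time ✗ (requires part-time or temporary) → not eligible.
Volunteer Time Off — service 333 days ≥ 3 months (≈90 days) ✓; site Reno ✗ (not Calgary or Leeds) → not eligible.
Short-Term Disability — status full-time ✓; service 333 days ≥ 3 months (≈90 days) ✓; rating 5 ≥ 3 ✓; grade L4 < L6 ✗ → not eligible.
Caregiver Leave — service 333 days ≥ 180 days ✓; site Reno ✗ (not Austin or Portland) → not eligible.
Mental Health Benefit — service 333 days ≥ 180 days ✓; 40 hrs/wk ≥ 24 ✓; grade L4 ≥ L2 ✓ → eligible.
Backup Childcare — service 333 days ≥ 45 days ✓; grade L4 < L5 ✗ → not eligible.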